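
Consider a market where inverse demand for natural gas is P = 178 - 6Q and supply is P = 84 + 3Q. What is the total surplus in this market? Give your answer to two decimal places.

490.89

Set 178 - 6Q = 84 + 3Q, which gives 94 = 9Q, so Q* = 10.4444 and P* = 178 - 6(10.4444) = 115.3333.
CS = (1/2)(10.4444)(62.6667) = 327.2593 and PS = (1/2)(10.4444)(31.3333) = 163.6296, so total surplus = 490.8889.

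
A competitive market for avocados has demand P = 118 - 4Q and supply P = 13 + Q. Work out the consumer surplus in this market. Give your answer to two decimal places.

Set 118 - 4Q = 13 + Q, which gives 105 = 5Q, so Q* = 21 and P* = 118 - 4(21) = 34.
The demand choke price is 118, so CS = (1/2)(Q*)(118 - P*) = (1/2)(21)(84) = 882.

882.00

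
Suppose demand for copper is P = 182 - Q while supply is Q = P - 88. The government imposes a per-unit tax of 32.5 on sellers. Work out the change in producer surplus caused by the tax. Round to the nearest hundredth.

Rewriting supply in inverse form: P = 88 + Q.
Without the tax, 182 - Q = 88 + Q so Q* = 47 and P* = 135.
With the tax, sellers need 32.5 more per unit: 182 - Q = 88 + Q + 32.5, so Q_t = 30.75. Buyers pay P_b = 151.25; sellers receive P_s = P_b - 32.5 = 118.75.
Producers lose the trapezoid between P_s and P* out to Q_t plus the triangle from Q_t to Q*: change in PS = 472.7812 - 1104.5 = -631.7188.

-631.72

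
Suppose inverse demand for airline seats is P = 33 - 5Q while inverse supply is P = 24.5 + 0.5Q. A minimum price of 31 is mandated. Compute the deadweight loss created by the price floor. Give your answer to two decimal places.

Without the control, 33 - 5Q = 24.5 + 0.5Q so Q* = 1.5455 and P* = 25.2727.
At the floor price 31, quantity demanded is (33 - 31)/5 = 0.4; demand is the short side, so Q = 0.4 trades at P = 31.
The lost-trades triangle has base Q* - 0.4 = 1.1455 and height equal to the gap between the curves at Q = 0.4, which is 31 - 24.7 = 6.3. DWL = (1/2)(1.1455)(6.3) = 3.6082.

3.61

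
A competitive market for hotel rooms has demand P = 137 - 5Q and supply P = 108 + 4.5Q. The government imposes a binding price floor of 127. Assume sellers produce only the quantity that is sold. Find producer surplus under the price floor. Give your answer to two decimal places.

29.00

Without the control, 137 - 5Q = 108 + 4.5Q so Q* = 3.0526 and P* = 121.7368.
At P = 127, buyers demand (137 - 127)/5 = 2 while sellers would supply more, so the quantity traded is 2 at price 127.
The supply price at Q = 2 is 117. PS is the trapezoid between 127 and supply over [0, 2]: (1/2)[(127 - 108) + (127 - 117)](2) = 29.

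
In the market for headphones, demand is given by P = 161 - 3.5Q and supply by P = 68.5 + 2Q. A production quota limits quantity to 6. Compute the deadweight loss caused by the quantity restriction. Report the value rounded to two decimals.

Unrestricted equilibrium: Q* = (161 - 68.5)/(3.5 + 2) = 16.8182.
At Q = 6 the demand price is 161 - 3.5(6) = 140 and the supply price is 68.5 + 2(6) = 80.5.
Deadweight loss is the triangle between the curves from 6 to 16.8182: (1/2)(140 - 80.5)(16.8182 - 6) = 321.8409.

321.84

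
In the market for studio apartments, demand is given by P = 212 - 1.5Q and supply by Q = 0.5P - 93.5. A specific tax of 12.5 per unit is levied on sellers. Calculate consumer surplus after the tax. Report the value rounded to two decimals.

9.57

Rewriting supply in inverse form: P = 187 + 2Q.
Without the tax, 212 - 1.5Q = 187 + 2Q so Q* = 7.1429 and P* = 201.2857.
A tax on sellers shifts supply up by 12.5: 212 - 1.5Q = 187 + 2Q + 12.5, so Q_t = 3.5714. Buyers pay P_b = 206.6429; sellers receive P_s = P_b - 12.5 = 194.1429.
CS = (1/2)(Q_t)(212 - P_b) = (1/2)(3.5714)(5.3571) = 9.5663.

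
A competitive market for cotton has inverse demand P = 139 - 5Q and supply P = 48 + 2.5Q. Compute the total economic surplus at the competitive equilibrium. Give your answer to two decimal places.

Set 139 - 5Q = 48 + 2.5Q, which gives 91 = 7.5Q, so Q* = 12.1333 and P* = 139 - 5(12.1333) = 78.3333.
Total surplus is the full triangle between the curves from 0 to Q*: (1/2)(12.1333)(139 - 48) = 552.0667.

552.07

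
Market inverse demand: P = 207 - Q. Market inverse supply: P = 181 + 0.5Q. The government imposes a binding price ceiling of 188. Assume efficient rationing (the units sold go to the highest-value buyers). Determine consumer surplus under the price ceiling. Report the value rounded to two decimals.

168.00

Without the control, 207 - Q = 181 + 0.5Q so Q* = 17.3333 and P* = 189.6667.
At P = 188, sellers supply (188 - 181)/0.5 = 14 while buyers want more, so the quantity traded is 14 at price 188.
The demand price at Q = 14 is 193. CS is the trapezoid between demand and 188 over [0, 14]: (1/2)[(207 - 188) + (193 - 188)](14) = 168.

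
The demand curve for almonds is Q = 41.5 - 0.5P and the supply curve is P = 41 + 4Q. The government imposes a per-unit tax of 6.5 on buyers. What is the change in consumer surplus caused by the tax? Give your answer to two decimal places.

Rewriting demand in inverse form: P = 83 - 2Q.
Without the tax, 83 - 2Q = 41 + 4Q so Q* = 7 and P* = 69.
With the tax, buyers' net willingness to pay falls by 6.5: (83 - 6.5) - 2Q = 41 + 4Q, so Q_t = 5.9167. Buyers pay P_b = 71.1667; sellers receive P_s = P_b - 6.5 = 64.6667.
CS falls from (1/2)(7)(14) = 49 to (1/2)(5.9167)(11.8333) = 35.0069, a change of -13.9931.

-13.99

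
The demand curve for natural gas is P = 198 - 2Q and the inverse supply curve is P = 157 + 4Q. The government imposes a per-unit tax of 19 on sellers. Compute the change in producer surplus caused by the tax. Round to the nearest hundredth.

Pre-tax equilibrium: 198 - 2Q = 157 + 4Q gives Q* = 6.8333, P* = 184.3333.
A tax on sellers shifts supply up by 19: 198 - 2Q = 157 + 4Q + 19, so Q_t = 3.6667. Buyers pay P_b = 190.6667; sellers receive P_s = P_b - 19 = 171.6667.
PS falls from (1/2)(6.8333)(27.3333) = 93.3889 to (1/2)(3.6667)(14.6667) = 26.8889, a change of -66.5.

-66.50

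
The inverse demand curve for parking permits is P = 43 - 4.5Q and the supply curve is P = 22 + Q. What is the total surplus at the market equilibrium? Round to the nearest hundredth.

40.09

Setting demand equal to supply, 21 = 5.5Q, so Q* = 3.8182 and P* = 25.8182.
CS = (1/2)(3.8182)(17.1818) = 32.8017 and PS = (1/2)(3.8182)(3.8182) = 7.2893, so total surplus = 40.0909.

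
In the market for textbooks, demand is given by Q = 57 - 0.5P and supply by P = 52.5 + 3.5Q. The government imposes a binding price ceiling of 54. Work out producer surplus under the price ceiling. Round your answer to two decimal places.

Rewriting demand in inverse form: P = 114 - 2Q.
Without the control, 114 - 2Q = 52.5 + 3.5Q so Q* = 11.1818 and P* = 91.6364.
At the ceiling price 54, quantity supplied is (54 - 52.5)/3.5 = 0.4286; supply is the short side, so Q = 0.4286 trades at P = 54.
PS is the triangle above supply below 54: (1/2)(0.4286)(54 - 52.5) = 0.3214.

0.32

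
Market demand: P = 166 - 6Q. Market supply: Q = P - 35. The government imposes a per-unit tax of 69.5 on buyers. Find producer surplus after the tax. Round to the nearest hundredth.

38.59

Rewriting supply in inverse form: P = 35 + Q.
Pre-tax equilibrium: 166 - 6Q = 35 + Q gives Q* = 18.7143, P* = 53.7143.
With the tax, buyers' net willingness to pay falls by 69.5: (166 - 69.5) - 6Q = 35 + Q, so Q_t = 8.7857. Buyers pay P_b = 113.2857; sellers receive P_s = P_b - 69.5 = 43.7857.
PS = (1/2)(Q_t)(P_s - 35) = (1/2)(8.7857)(8.7857) = 38.5944.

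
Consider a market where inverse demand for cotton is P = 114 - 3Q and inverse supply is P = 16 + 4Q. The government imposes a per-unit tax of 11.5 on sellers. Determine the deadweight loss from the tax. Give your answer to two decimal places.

9.45

Without the tax, 114 - 3Q = 16 + 4Q so Q* = 14 and P* = 72.
With the tax, sellers need 11.5 more per unit: 114 - 3Q = 16 + 4Q + 11.5, so Q_t = 12.3571. Buyers pay P_b = 76.9286; sellers receive P_s = P_b - 11.5 = 65.4286.
Deadweight loss is the triangle between the curves from Q_t to Q*: (1/2)(14 - 12.3571)(11.5) = 9.4464.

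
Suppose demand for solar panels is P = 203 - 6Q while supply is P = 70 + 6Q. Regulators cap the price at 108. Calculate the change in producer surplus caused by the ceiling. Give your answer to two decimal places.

Free-market equilibrium: 203 - 6Q = 70 + 6Q gives Q* = 11.0833, P* = 136.5.
At P = 108, sellers supply (108 - 70)/6 = 6.3333 while buyers want more, so the quantity traded is 6.3333 at price 108.
PS goes from (1/2)(11.0833)(66.5) = 368.5208 to 120.3333 (computed as (108 - 70)(6.3333) - (1/2)(6)(6.3333)^2), a change of -248.1875.

-248.19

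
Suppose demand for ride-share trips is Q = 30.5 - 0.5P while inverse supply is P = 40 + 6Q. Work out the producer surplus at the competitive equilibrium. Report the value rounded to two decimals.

20.67

Rewriting demand in inverse form: P = 61 - 2Q.
Equilibrium: 61 - 2Q = 40 + 6Q, so Q* = 2.625 and P* = 55.75.
PS is the area between P* and the supply curve from 0 to Q*: (1/2)(2.625)(15.75) = 20.6719.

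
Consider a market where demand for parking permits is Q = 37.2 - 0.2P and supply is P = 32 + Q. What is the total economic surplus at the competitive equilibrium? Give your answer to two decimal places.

Rewriting demand in inverse form: P = 186 - 5Q.
Setting demand equal to supply, 154 = 6Q, so Q* = 25.6667 and P* = 57.6667.
CS = (1/2)(25.6667)(128.3333) = 1646.9444 and PS = (1/2)(25.6667)(25.6667) = 329.3889, so total surplus = 1976.3333.

1976.33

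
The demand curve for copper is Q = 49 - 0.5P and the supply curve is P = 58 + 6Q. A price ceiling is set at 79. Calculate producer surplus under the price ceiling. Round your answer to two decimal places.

36.75

Rewriting demand in inverse form: P = 98 - 2Q.
Without the control, 98 - 2Q = 58 + 6Q so Q* = 5 and P* = 88.
At P = 79, sellers supply (79 - 58)/6 = 3.5 while buyers want more, so the quantity traded is 3.5 at price 79.
PS is the triangle above supply below 79: (1/2)(3.5)(79 - 58) = 36.75.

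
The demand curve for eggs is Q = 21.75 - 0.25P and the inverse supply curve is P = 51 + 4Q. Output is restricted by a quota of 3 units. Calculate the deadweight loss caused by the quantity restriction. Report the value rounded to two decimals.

9.00

Rewriting demand in inverse form: P = 87 - 4Q.
Unrestricted equilibrium: Q* = (87 - 51)/(4 + 4) = 4.5.
At Q = 3 the demand price is 87 - 4(3) = 75 and the supply price is 51 + 4(3) = 63.
DWL = (1/2)(gap between curves at 3) x (Q* - 3) = (1/2)(12)(1.5) = 9.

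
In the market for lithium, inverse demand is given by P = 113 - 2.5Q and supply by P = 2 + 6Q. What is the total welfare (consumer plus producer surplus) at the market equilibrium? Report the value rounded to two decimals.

724.76

Equilibrium: 113 - 2.5Q = 2 + 6Q, so Q* = 13.0588 and P* = 80.3529.
CS = (1/2)(13.0588)(32.6471) = 213.1661 and PS = (1/2)(13.0588)(78.3529) = 511.5986, so total surplus = 724.7647.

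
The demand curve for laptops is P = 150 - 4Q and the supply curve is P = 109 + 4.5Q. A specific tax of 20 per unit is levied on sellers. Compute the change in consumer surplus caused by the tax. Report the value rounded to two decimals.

-34.33

Without the tax, 150 - 4Q = 109 + 4.5Q so Q* = 4.8235 and P* = 130.7059.
A tax on sellers shifts supply up by 20: 150 - 4Q = 109 + 4.5Q + 20, so Q_t = 2.4706. Buyers pay P_b = 140.1176; sellers receive P_s = P_b - 20 = 120.1176.
CS falls from (1/2)(4.8235)(19.2941) = 46.5329 to (1/2)(2.4706)(9.8824) = 12.2076, a change of -34.3253.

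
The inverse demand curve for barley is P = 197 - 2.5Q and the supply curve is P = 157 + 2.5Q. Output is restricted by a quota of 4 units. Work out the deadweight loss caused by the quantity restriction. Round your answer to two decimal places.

Unrestricted equilibrium: Q* = (197 - 157)/(2.5 + 2.5) = 8.
At Q = 4 the demand price is 197 - 2.5(4) = 187 and the supply price is 157 + 2.5(4) = 167.
DWL = (1/2)(gap between curves at 4) x (Q* - 4) = (1/2)(20)(4) = 40.

40.00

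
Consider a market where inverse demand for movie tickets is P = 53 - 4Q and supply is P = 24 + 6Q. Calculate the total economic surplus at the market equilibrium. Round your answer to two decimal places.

42.05

Set 53 - 4Q = 24 + 6Q, which gives 29 = 10Q, so Q* = 2.9 and P* = 53 - 4(2.9) = 41.4.
CS = (1/2)(2.9)(11.6) = 16.82 and PS = (1/2)(2.9)(17.4) = 25.23, so total surplus = 42.05.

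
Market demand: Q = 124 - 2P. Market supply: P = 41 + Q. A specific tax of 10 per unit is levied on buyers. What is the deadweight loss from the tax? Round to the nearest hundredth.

Rewriting demand in inverse form: P = 62 - 0.5Q.
Pre-tax equilibrium: 62 - 0.5Q = 41 + Q gives Q* = 14, P* = 55.
A tax on buyers shifts demand down by 10: (62 - 10) - 0.5Q = 41 + Q, so Q_t = 7.3333. Buyers pay P_b = 58.3333; sellers receive P_s = P_b - 10 = 48.3333.
The welfare triangle lost has base Q* - Q_t = 6.6667 and height t = 10, so DWL = (1/2)(6.6667)(10) = 33.3333.

33.33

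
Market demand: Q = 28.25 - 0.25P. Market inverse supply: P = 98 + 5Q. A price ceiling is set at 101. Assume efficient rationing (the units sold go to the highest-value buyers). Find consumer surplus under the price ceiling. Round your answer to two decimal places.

6.48

Rewriting demand in inverse form: P = 113 - 4Q.
Free-market equilibrium: 113 - 4Q = 98 + 5Q gives Q* = 1.6667, P* = 106.3333.
At P = 101, sellers supply (101 - 98)/5 = 0.6 while buyers want more, so the quantity traded is 0.6 at price 101.
The demand price at Q = 0.6 is 110.6. CS is the trapezoid between demand and 101 over [0, 0.6]: (1/2)[(113 - 101) + (110.6 - 101)](0.6) = 6.48.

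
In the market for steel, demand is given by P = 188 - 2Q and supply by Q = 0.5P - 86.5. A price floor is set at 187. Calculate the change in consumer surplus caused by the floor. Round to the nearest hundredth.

-13.81

Rewriting supply in inverse form: P = 173 + 2Q.
Free-market equilibrium: 188 - 2Q = 173 + 2Q gives Q* = 3.75, P* = 180.5.
At the floor price 187, quantity demanded is (188 - 187)/2 = 0.5; demand is the short side, so Q = 0.5 trades at P = 187.
CS goes from (1/2)(3.75)(7.5) = 14.0625 to 0.25 (computed as (188 - 187)(0.5) - (1/2)(2)(0.5)^2), a change of -13.8125.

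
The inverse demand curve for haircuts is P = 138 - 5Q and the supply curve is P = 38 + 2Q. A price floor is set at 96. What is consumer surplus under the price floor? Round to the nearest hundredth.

Free-market equilibrium: 138 - 5Q = 38 + 2Q gives Q* = 14.2857, P* = 66.5714.
At P = 96, buyers demand (138 - 96)/5 = 8.4 while sellers would supply more, so the quantity traded is 8.4 at price 96.
CS is the triangle under demand above 96: (1/2)(8.4)(138 - 96) = 176.4.

176.40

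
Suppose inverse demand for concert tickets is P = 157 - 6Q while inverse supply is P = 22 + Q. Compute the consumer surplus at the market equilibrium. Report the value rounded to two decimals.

1115.82

Equilibrium: 157 - 6Q = 22 + Q, so Q* = 19.2857 and P* = 41.2857.
Consumer surplus is the triangle under demand above P*: (1/2)(19.2857)(157 - 41.2857) = (1/2)(19.2857)(115.7143) = 1115.8163.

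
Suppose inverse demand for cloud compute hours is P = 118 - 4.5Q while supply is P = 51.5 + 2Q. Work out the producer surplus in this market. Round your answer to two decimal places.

104.67

Equilibrium: 118 - 4.5Q = 51.5 + 2Q, so Q* = 10.2308 and P* = 71.9615.
The supply curve's price intercept is 51.5, so PS = (1/2)(Q*)(P* - 51.5) = (1/2)(10.2308)(20.4615) = 104.6686.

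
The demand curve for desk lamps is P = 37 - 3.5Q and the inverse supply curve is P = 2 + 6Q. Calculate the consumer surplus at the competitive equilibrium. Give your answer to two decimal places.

23.75

Setting demand equal to supply, 35 = 9.5Q, so Q* = 3.6842 and P* = 24.1053.
Consumer surplus is the triangle under demand above P*: (1/2)(3.6842)(37 - 24.1053) = (1/2)(3.6842)(12.8947) = 23.7535.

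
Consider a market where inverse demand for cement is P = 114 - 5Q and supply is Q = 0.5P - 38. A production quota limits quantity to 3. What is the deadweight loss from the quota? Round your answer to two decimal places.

Rewriting supply in inverse form: P = 76 + 2Q.
Unrestricted equilibrium: Q* = (114 - 76)/(5 + 2) = 5.4286.
At Q = 3 the demand price is 114 - 5(3) = 99 and the supply price is 76 + 2(3) = 82.
DWL = (1/2)(gap between curves at 3) x (Q* - 3) = (1/2)(17)(2.4286) = 20.6429.

20.64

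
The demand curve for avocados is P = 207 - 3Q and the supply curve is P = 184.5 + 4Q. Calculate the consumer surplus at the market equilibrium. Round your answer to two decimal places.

Set 207 - 3Q = 184.5 + 4Q, which gives 22.5 = 7Q, so Q* = 3.2143 and P* = 207 - 3(3.2143) = 197.3571.
Consumer surplus is the triangle under demand above P*: (1/2)(3.2143)(207 - 197.3571) = (1/2)(3.2143)(9.6429) = 15.4974.

15.50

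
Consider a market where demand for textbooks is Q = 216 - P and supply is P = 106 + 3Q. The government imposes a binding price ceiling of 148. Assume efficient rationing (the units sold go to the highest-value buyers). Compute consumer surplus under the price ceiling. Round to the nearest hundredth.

854.00

Rewriting demand in inverse form: P = 216 - Q.
Free-market equilibrium: 216 - Q = 106 + 3Q gives Q* = 27.5, P* = 188.5.
At P = 148, sellers supply (148 - 106)/3 = 14 while buyers want more, so the quantity traded is 14 at price 148.
The demand price at Q = 14 is 202. CS is the trapezoid between demand and 148 over [0, 14]: (1/2)[(216 - 148) + (202 - 148)](14) = 854.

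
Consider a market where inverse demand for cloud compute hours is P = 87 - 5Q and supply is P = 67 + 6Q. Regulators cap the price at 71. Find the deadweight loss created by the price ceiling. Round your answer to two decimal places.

7.29

Free-market equilibrium: 87 - 5Q = 67 + 6Q gives Q* = 1.8182, P* = 77.9091.
At P = 71, sellers supply (71 - 67)/6 = 0.6667 while buyers want more, so the quantity traded is 0.6667 at price 71.
The lost-trades triangle has base Q* - 0.6667 = 1.1515 and height equal to the gap between the curves at Q = 0.6667, which is 83.6667 - 71 = 12.6667. DWL = (1/2)(1.1515)(12.6667) = 7.2929.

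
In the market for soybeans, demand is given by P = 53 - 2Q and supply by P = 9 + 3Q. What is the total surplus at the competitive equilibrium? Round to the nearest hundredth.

Set 53 - 2Q = 9 + 3Q, which gives 44 = 5Q, so Q* = 8.8 and P* = 53 - 2(8.8) = 35.4.
Total surplus is the full triangle between the curves from 0 to Q*: (1/2)(8.8)(53 - 9) = 193.6.

193.60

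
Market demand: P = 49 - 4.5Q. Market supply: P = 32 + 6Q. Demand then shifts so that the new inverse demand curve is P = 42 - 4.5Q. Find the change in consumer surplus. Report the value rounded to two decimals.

Initial equilibrium: Q_0 = 1.619, P_0 = 41.7143; CS_0 = (1/2)(1.619)(7.2857) = 5.898, PS_0 = (1/2)(1.619)(9.7143) = 7.8639.
New equilibrium: 42 - 4.5Q = 32 + 6Q gives Q_1 = 0.9524, P_1 = 37.7143; CS_1 = 2.0408, PS_1 = 2.7211.
Change in consumer surplus = 2.0408 - 5.898 = -3.8571.

-3.86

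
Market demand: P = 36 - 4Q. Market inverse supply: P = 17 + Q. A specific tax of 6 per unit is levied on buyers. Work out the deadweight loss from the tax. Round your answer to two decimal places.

3.60

Without the tax, 36 - 4Q = 17 + Q so Q* = 3.8 and P* = 20.8.
A tax on buyers shifts demand down by 6: (36 - 6) - 4Q = 17 + Q, so Q_t = 2.6. Buyers pay P_b = 25.6; sellers receive P_s = P_b - 6 = 19.6.
Deadweight loss is the triangle between the curves from Q_t to Q*: (1/2)(3.8 - 2.6)(6) = 3.6.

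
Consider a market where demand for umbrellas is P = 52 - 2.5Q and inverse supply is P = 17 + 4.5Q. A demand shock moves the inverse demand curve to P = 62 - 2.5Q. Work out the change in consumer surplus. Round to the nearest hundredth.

Initial equilibrium: Q_0 = 5, P_0 = 39.5; CS_0 = (1/2)(5)(12.5) = 31.25, PS_0 = (1/2)(5)(22.5) = 56.25.
New equilibrium: 62 - 2.5Q = 17 + 4.5Q gives Q_1 = 6.4286, P_1 = 45.9286; CS_1 = 51.6582, PS_1 = 92.9847.
Change in consumer surplus = 51.6582 - 31.25 = 20.4082.

20.41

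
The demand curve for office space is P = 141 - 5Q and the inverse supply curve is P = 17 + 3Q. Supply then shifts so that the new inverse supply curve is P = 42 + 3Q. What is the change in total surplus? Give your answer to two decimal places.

-348.44

Initial equilibrium: Q_0 = 15.5, P_0 = 63.5; CS_0 = (1/2)(15.5)(77.5) = 600.625, PS_0 = (1/2)(15.5)(46.5) = 360.375.
New equilibrium: 141 - 5Q = 42 + 3Q gives Q_1 = 12.375, P_1 = 79.125; CS_1 = 382.8516, PS_1 = 229.7109.
Change in total surplus = (382.8516 + 229.7109) - (600.625 + 360.375) = -348.4375.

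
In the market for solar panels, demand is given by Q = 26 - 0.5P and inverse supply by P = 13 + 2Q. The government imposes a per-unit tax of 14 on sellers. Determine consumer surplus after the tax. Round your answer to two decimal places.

Rewriting demand in inverse form: P = 52 - 2Q.
Without the tax, 52 - 2Q = 13 + 2Q so Q* = 9.75 and P* = 32.5.
With the tax, sellers need 14 more per unit: 52 - 2Q = 13 + 2Q + 14, so Q_t = 6.25. Buyers pay P_b = 39.5; sellers receive P_s = P_b - 14 = 25.5.
CS = (1/2)(Q_t)(52 - P_b) = (1/2)(6.25)(12.5) = 39.0625.

39.06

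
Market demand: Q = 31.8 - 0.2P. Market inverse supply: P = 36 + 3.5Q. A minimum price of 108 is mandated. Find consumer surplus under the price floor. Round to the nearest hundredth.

Rewriting demand in inverse form: P = 159 - 5Q.
Without the control, 159 - 5Q = 36 + 3.5Q so Q* = 14.4706 and P* = 86.6471.
At the floor price 108, quantity demanded is (159 - 108)/5 = 10.2; demand is the short side, so Q = 10.2 trades at P = 108.
CS is the triangle under demand above 108: (1/2)(10.2)(159 - 108) = 260.1.

260.10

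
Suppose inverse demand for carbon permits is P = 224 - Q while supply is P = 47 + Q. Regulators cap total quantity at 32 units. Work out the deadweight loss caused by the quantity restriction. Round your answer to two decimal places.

3192.25

Without the quota, 224 - Q = 47 + Q gives Q* = 88.5.
At Q = 32 the demand price is 224 - (32) = 192 and the supply price is 47 + (32) = 79.
DWL = (1/2)(gap between curves at 32) x (Q* - 32) = (1/2)(113)(56.5) = 3192.25.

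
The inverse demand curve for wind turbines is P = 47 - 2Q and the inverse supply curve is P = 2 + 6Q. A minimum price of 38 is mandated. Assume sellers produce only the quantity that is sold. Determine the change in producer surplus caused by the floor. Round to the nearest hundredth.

6.33

Without the control, 47 - 2Q = 2 + 6Q so Q* = 5.625 and P* = 35.75.
At the floor price 38, quantity demanded is (47 - 38)/2 = 4.5; demand is the short side, so Q = 4.5 trades at P = 38.
PS goes from (1/2)(5.625)(33.75) = 94.9219 to 101.25 (computed as (38 - 2)(4.5) - (1/2)(6)(4.5)^2), a change of 6.3281.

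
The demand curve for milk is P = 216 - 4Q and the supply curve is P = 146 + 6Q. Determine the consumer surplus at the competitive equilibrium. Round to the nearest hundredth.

98.00

Equilibrium: 216 - 4Q = 146 + 6Q, so Q* = 7 and P* = 188.
The demand choke price is 216, so CS = (1/2)(Q*)(216 - P*) = (1/2)(7)(28) = 98.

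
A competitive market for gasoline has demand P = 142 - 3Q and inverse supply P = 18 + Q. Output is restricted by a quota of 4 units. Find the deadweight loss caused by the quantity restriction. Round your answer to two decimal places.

1458.00

Unrestricted equilibrium: Q* = (142 - 18)/(3 + 1) = 31.
At Q = 4 the demand price is 142 - 3(4) = 130 and the supply price is 18 + (4) = 22.
Deadweight loss is the triangle between the curves from 4 to 31: (1/2)(130 - 22)(31 - 4) = 1458.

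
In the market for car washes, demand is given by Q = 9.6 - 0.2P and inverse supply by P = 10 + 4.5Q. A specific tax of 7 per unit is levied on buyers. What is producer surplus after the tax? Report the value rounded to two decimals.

23.96

Rewriting demand in inverse form: P = 48 - 5Q.
Pre-tax equilibrium: 48 - 5Q = 10 + 4.5Q gives Q* = 4, P* = 28.
A tax on buyers shifts demand down by 7: (48 - 7) - 5Q = 10 + 4.5Q, so Q_t = 3.2632. Buyers pay P_b = 31.6842; sellers receive P_s = P_b - 7 = 24.6842.
PS = (1/2)(Q_t)(P_s - 10) = (1/2)(3.2632)(14.6842) = 23.9584.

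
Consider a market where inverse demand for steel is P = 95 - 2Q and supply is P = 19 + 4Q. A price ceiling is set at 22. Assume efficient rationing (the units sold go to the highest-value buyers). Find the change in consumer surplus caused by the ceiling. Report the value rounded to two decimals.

-106.26

Free-market equilibrium: 95 - 2Q = 19 + 4Q gives Q* = 12.6667, P* = 69.6667.
At P = 22, sellers supply (22 - 19)/4 = 0.75 while buyers want more, so the quantity traded is 0.75 at price 22.
CS goes from (1/2)(12.6667)(25.3333) = 160.4444 to 54.1875 (computed as (95 - 22)(0.75) - (1/2)(2)(0.75)^2), a change of -106.2569.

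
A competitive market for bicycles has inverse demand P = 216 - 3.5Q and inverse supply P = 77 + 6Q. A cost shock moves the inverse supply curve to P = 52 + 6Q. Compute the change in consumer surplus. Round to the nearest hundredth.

Initial equilibrium: Q_0 = 14.6316, P_0 = 164.7895; CS_0 = (1/2)(14.6316)(51.2105) = 374.6454, PS_0 = (1/2)(14.6316)(87.7895) = 642.2493.
New equilibrium: 216 - 3.5Q = 52 + 6Q gives Q_1 = 17.2632, P_1 = 155.5789; CS_1 = 521.5291, PS_1 = 894.0499.
Change in consumer surplus = 521.5291 - 374.6454 = 146.8837.

146.88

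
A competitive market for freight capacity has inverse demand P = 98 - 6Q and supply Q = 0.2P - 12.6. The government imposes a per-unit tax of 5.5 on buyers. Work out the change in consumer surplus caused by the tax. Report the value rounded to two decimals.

Rewriting supply in inverse form: P = 63 + 5Q.
Without the tax, 98 - 6Q = 63 + 5Q so Q* = 3.1818 and P* = 78.9091.
A tax on buyers shifts demand down by 5.5: (98 - 5.5) - 6Q = 63 + 5Q, so Q_t = 2.6818. Buyers pay P_b = 81.9091; sellers receive P_s = P_b - 5.5 = 76.4091.
Consumers lose the trapezoid between P* and P_b out to Q_t plus the triangle from Q_t to Q*: change in CS = 21.5764 - 30.3719 = -8.7955.

-8.80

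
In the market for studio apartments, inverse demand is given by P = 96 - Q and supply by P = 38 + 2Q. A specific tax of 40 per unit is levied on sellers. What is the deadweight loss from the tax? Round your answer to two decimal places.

266.67

Without the tax, 96 - Q = 38 + 2Q so Q* = 19.3333 and P* = 76.6667.
With the tax, sellers need 40 more per unit: 96 - Q = 38 + 2Q + 40, so Q_t = 6. Buyers pay P_b = 90; sellers receive P_s = P_b - 40 = 50.
Deadweight loss is the triangle between the curves from Q_t to Q*: (1/2)(19.3333 - 6)(40) = 266.6667.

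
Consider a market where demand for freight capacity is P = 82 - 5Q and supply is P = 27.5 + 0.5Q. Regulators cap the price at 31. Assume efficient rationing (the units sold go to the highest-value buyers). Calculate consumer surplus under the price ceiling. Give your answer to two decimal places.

234.50

Free-market equilibrium: 82 - 5Q = 27.5 + 0.5Q gives Q* = 9.9091, P* = 32.4545.
At P = 31, sellers supply (31 - 27.5)/0.5 = 7 while buyers want more, so the quantity traded is 7 at price 31.
The demand price at Q = 7 is 47. CS is the trapezoid between demand and 31 over [0, 7]: (1/2)[(82 - 31) + (47 - 31)](7) = 234.5.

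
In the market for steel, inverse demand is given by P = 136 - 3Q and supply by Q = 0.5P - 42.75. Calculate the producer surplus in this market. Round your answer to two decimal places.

Rewriting supply in inverse form: P = 85.5 + 2Q.
Equilibrium: 136 - 3Q = 85.5 + 2Q, so Q* = 10.1 and P* = 105.7.
The supply curve's price intercept is 85.5, so PS = (1/2)(Q*)(P* - 85.5) = (1/2)(10.1)(20.2) = 102.01.

102.01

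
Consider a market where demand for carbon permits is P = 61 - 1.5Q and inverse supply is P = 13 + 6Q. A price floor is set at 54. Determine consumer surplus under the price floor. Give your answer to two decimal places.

16.33

Free-market equilibrium: 61 - 1.5Q = 13 + 6Q gives Q* = 6.4, P* = 51.4.
At the floor price 54, quantity demanded is (61 - 54)/1.5 = 4.6667; demand is the short side, so Q = 4.6667 trades at P = 54.
CS is the triangle under demand above 54: (1/2)(4.6667)(61 - 54) = 16.3333.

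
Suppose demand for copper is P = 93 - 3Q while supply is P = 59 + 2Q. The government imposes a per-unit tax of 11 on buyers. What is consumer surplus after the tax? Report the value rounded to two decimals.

31.74

Pre-tax equilibrium: 93 - 3Q = 59 + 2Q gives Q* = 6.8, P* = 72.6.
A tax on buyers shifts demand down by 11: (93 - 11) - 3Q = 59 + 2Q, so Q_t = 4.6. Buyers pay P_b = 79.2; sellers receive P_s = P_b - 11 = 68.2.
CS = (1/2)(Q_t)(93 - P_b) = (1/2)(4.6)(13.8) = 31.74.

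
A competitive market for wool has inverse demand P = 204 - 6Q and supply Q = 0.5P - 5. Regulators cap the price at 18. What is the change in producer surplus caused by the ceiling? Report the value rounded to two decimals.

-572.06

Rewriting supply in inverse form: P = 10 + 2Q.
Without the control, 204 - 6Q = 10 + 2Q so Q* = 24.25 and P* = 58.5.
At P = 18, sellers supply (18 - 10)/2 = 4 while buyers want more, so the quantity traded is 4 at price 18.
PS goes from (1/2)(24.25)(48.5) = 588.0625 to 16 (computed as (18 - 10)(4) - (1/2)(2)(4)^2), a change of -572.0625.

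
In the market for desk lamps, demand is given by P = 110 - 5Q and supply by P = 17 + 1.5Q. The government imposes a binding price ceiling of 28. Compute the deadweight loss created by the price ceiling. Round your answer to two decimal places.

158.09

Without the control, 110 - 5Q = 17 + 1.5Q so Q* = 14.3077 and P* = 38.4615.
At P = 28, sellers supply (28 - 17)/1.5 = 7.3333 while buyers want more, so the quantity traded is 7.3333 at price 28.
At Q = 7.3333 the demand price is 73.3333 and the supply price is 28. Deadweight loss is the triangle between the curves from 7.3333 to 14.3077: (1/2)(73.3333 - 28)(14.3077 - 7.3333) = 158.0855.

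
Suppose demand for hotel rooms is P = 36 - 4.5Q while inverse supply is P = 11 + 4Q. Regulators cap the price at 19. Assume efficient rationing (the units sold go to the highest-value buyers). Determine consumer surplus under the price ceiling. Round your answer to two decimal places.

Free-market equilibrium: 36 - 4.5Q = 11 + 4Q gives Q* = 2.9412, P* = 22.7647.
At the ceiling price 19, quantity supplied is (19 - 11)/4 = 2; supply is the short side, so Q = 2 trades at P = 19.
The demand price at Q = 2 is 27. CS is the trapezoid between demand and 19 over [0, 2]: (1/2)[(36 - 19) + (27 - 19)](2) = 25.

25.00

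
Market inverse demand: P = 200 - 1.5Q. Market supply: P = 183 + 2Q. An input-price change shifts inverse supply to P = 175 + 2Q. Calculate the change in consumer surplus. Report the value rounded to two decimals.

Initial equilibrium: Q_0 = 4.8571, P_0 = 192.7143; CS_0 = (1/2)(4.8571)(7.2857) = 17.6939, PS_0 = (1/2)(4.8571)(9.7143) = 23.5918.
New equilibrium: 200 - 1.5Q = 175 + 2Q gives Q_1 = 7.1429, P_1 = 189.2857; CS_1 = 38.2653, PS_1 = 51.0204.
Change in consumer surplus = 38.2653 - 17.6939 = 20.5714.

20.57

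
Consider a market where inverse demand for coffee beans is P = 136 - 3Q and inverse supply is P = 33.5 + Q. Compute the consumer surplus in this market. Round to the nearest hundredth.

Equilibrium: 136 - 3Q = 33.5 + Q, so Q* = 25.625 and P* = 59.125.
CS is the area between the demand curve and P* from 0 to Q*: (1/2)(25.625)(76.875) = 984.9609.

984.96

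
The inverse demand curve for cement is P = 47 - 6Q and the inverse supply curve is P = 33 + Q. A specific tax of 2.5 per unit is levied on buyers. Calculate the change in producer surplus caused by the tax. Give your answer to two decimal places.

Pre-tax equilibrium: 47 - 6Q = 33 + Q gives Q* = 2, P* = 35.
A tax on buyers shifts demand down by 2.5: (47 - 2.5) - 6Q = 33 + Q, so Q_t = 1.6429. Buyers pay P_b = 37.1429; sellers receive P_s = P_b - 2.5 = 34.6429.
PS falls from (1/2)(2)(2) = 2 to (1/2)(1.6429)(1.6429) = 1.3495, a change of -0.6505.

-0.65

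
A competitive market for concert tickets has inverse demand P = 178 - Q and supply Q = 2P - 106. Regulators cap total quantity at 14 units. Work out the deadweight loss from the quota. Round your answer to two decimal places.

Rewriting supply in inverse form: P = 53 + 0.5Q.
Without the quota, 178 - Q = 53 + 0.5Q gives Q* = 83.3333.
At Q = 14 the demand price is 178 - (14) = 164 and the supply price is 53 + 0.5(14) = 60.
Deadweight loss is the triangle between the curves from 14 to 83.3333: (1/2)(164 - 60)(83.3333 - 14) = 3605.3333.

3605.33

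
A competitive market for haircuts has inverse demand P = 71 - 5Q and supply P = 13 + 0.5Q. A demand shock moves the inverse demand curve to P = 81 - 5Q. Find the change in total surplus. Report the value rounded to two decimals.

Initial equilibrium: Q_0 = 10.5455, P_0 = 18.2727; CS_0 = (1/2)(10.5455)(52.7273) = 278.0165, PS_0 = (1/2)(10.5455)(5.2727) = 27.8017.
New equilibrium: 81 - 5Q = 13 + 0.5Q gives Q_1 = 12.3636, P_1 = 19.1818; CS_1 = 382.1488, PS_1 = 38.2149.
Change in total surplus = (382.1488 + 38.2149) - (278.0165 + 27.8017) = 114.5455.

114.55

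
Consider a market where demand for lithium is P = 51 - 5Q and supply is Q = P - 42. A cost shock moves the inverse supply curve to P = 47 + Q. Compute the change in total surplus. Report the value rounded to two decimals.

Rewriting supply in inverse form: P = 42 + Q.
Initial equilibrium: Q_0 = 1.5, P_0 = 43.5; CS_0 = (1/2)(1.5)(7.5) = 5.625, PS_0 = (1/2)(1.5)(1.5) = 1.125.
New equilibrium: 51 - 5Q = 47 + Q gives Q_1 = 0.6667, P_1 = 47.6667; CS_1 = 1.1111, PS_1 = 0.2222.
Change in total surplus = (1.1111 + 0.2222) - (5.625 + 1.125) = -5.4167.

-5.42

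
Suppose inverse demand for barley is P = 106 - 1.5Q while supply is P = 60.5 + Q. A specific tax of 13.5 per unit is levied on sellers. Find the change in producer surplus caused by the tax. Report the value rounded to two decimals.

Without the tax, 106 - 1.5Q = 60.5 + Q so Q* = 18.2 and P* = 78.7.
With the tax, sellers need 13.5 more per unit: 106 - 1.5Q = 60.5 + Q + 13.5, so Q_t = 12.8. Buyers pay P_b = 86.8; sellers receive P_s = P_b - 13.5 = 73.3.
PS falls from (1/2)(18.2)(18.2) = 165.62 to (1/2)(12.8)(12.8) = 81.92, a change of -83.7.

-83.70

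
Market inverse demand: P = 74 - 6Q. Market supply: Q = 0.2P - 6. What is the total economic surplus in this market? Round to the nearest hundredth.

88.00

Rewriting supply in inverse form: P = 30 + 5Q.
Setting demand equal to supply, 44 = 11Q, so Q* = 4 and P* = 50.
Total surplus is the full triangle between the curves from 0 to Q*: (1/2)(4)(74 - 30) = 88.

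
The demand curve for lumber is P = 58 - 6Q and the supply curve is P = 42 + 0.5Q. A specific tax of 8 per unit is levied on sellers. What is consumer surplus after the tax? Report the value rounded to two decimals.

4.54

Without the tax, 58 - 6Q = 42 + 0.5Q so Q* = 2.4615 and P* = 43.2308.
With the tax, sellers need 8 more per unit: 58 - 6Q = 42 + 0.5Q + 8, so Q_t = 1.2308. Buyers pay P_b = 50.6154; sellers receive P_s = P_b - 8 = 42.6154.
Consumer surplus is the triangle under demand above P_b: (1/2)(1.2308)(58 - 50.6154) = 4.5444.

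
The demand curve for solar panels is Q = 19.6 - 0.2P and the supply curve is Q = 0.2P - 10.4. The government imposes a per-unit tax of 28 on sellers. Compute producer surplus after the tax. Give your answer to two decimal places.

8.10

Rewriting demand in inverse form: P = 98 - 5Q.
Rewriting supply in inverse form: P = 52 + 5Q.
Pre-tax equilibrium: 98 - 5Q = 52 + 5Q gives Q* = 4.6, P* = 75.
With the tax, sellers need 28 more per unit: 98 - 5Q = 52 + 5Q + 28, so Q_t = 1.8. Buyers pay P_b = 89; sellers receive P_s = P_b - 28 = 61.
PS = (1/2)(Q_t)(P_s - 52) = (1/2)(1.8)(9) = 8.1.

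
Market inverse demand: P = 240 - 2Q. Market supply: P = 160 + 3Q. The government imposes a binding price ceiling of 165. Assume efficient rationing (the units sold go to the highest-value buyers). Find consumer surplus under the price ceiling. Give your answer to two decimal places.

Free-market equilibrium: 240 - 2Q = 160 + 3Q gives Q* = 16, P* = 208.
At P = 165, sellers supply (165 - 160)/3 = 1.6667 while buyers want more, so the quantity traded is 1.6667 at price 165.
The demand price at Q = 1.6667 is 236.6667. CS is the trapezoid between demand and 165 over [0, 1.6667]: (1/2)[(240 - 165) + (236.6667 - 165)](1.6667) = 122.2222.

122.22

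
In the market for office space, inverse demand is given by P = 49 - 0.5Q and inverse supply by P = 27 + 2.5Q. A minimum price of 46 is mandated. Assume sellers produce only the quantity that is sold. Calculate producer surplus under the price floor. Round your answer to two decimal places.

69.00

Free-market equilibrium: 49 - 0.5Q = 27 + 2.5Q gives Q* = 7.3333, P* = 45.3333.
At the floor price 46, quantity demanded is (49 - 46)/0.5 = 6; demand is the short side, so Q = 6 trades at P = 46.
The supply price at Q = 6 is 42. PS is the trapezoid between 46 and supply over [0, 6]: (1/2)[(46 - 27) + (46 - 42)](6) = 69.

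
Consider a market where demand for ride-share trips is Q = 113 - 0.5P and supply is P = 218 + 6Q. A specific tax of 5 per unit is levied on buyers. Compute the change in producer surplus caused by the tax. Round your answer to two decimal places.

Rewriting demand in inverse form: P = 226 - 2Q.
Pre-tax equilibrium: 226 - 2Q = 218 + 6Q gives Q* = 1, P* = 224.
With the tax, buyers' net willingness to pay falls by 5: (226 - 5) - 2Q = 218 + 6Q, so Q_t = 0.375. Buyers pay P_b = 225.25; sellers receive P_s = P_b - 5 = 220.25.
Producers lose the trapezoid between P_s and P* out to Q_t plus the triangle from Q_t to Q*: change in PS = 0.4219 - 3 = -2.5781.

-2.58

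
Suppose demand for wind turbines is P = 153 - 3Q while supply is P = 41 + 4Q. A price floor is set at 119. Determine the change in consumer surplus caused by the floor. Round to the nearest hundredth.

Free-market equilibrium: 153 - 3Q = 41 + 4Q gives Q* = 16, P* = 105.
At P = 119, buyers demand (153 - 119)/3 = 11.3333 while sellers would supply more, so the quantity traded is 11.3333 at price 119.
CS goes from (1/2)(16)(48) = 384 to 192.6667 (computed as (153 - 119)(11.3333) - (1/2)(3)(11.3333)^2), a change of -191.3333.

-191.33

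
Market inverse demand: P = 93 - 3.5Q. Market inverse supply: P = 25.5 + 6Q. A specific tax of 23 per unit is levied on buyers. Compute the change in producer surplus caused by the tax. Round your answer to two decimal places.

-85.63

Pre-tax equilibrium: 93 - 3.5Q = 25.5 + 6Q gives Q* = 7.1053, P* = 68.1316.
With the tax, buyers' net willingness to pay falls by 23: (93 - 23) - 3.5Q = 25.5 + 6Q, so Q_t = 4.6842. Buyers pay P_b = 76.6053; sellers receive P_s = P_b - 23 = 53.6053.
Producers lose the trapezoid between P_s and P* out to Q_t plus the triangle from Q_t to Q*: change in PS = 65.8255 - 151.4543 = -85.6288.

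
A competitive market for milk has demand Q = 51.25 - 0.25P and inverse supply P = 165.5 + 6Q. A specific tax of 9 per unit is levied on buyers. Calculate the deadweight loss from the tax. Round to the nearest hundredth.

Rewriting demand in inverse form: P = 205 - 4Q.
Without the tax, 205 - 4Q = 165.5 + 6Q so Q* = 3.95 and P* = 189.2.
A tax on buyers shifts demand down by 9: (205 - 9) - 4Q = 165.5 + 6Q, so Q_t = 3.05. Buyers pay P_b = 192.8; sellers receive P_s = P_b - 9 = 183.8.
The welfare triangle lost has base Q* - Q_t = 0.9 and height t = 9, so DWL = (1/2)(0.9)(9) = 4.05.

4.05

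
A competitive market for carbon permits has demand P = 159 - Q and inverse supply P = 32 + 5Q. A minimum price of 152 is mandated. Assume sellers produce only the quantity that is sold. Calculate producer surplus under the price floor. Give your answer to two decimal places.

717.50

Without the control, 159 - Q = 32 + 5Q so Q* = 21.1667 and P* = 137.8333.
At P = 152, buyers demand (159 - 152)/1 = 7 while sellers would supply more, so the quantity traded is 7 at price 152.
The supply price at Q = 7 is 67. PS is the trapezoid between 152 and supply over [0, 7]: (1/2)[(152 - 32) + (152 - 67)](7) = 717.5.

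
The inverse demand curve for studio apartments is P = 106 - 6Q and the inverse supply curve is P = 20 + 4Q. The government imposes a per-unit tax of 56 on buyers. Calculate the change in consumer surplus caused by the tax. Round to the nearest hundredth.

Without the tax, 106 - 6Q = 20 + 4Q so Q* = 8.6 and P* = 54.4.
A tax on buyers shifts demand down by 56: (106 - 56) - 6Q = 20 + 4Q, so Q_t = 3. Buyers pay P_b = 88; sellers receive P_s = P_b - 56 = 32.
Consumers lose the trapezoid between P* and P_b out to Q_t plus the triangle from Q_t to Q*: change in CS = 27 - 221.88 = -194.88.

-194.88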